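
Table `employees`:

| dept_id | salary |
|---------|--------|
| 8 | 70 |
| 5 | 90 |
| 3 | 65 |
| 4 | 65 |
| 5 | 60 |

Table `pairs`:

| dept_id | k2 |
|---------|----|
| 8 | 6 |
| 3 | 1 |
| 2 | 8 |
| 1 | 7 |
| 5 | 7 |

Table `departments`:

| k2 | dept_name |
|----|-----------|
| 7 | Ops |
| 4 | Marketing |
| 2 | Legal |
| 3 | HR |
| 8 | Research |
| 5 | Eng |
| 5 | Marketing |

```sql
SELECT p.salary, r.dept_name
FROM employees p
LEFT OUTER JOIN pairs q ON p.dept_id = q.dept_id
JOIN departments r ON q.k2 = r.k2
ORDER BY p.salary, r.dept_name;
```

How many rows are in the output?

2

Step 1 — p LEFT JOIN q on dept_id → 5 row(s).
Then INNER JOIN `departments r` on k2: keep only rows whose q.k2 appears in r.
Result: 2 row(s).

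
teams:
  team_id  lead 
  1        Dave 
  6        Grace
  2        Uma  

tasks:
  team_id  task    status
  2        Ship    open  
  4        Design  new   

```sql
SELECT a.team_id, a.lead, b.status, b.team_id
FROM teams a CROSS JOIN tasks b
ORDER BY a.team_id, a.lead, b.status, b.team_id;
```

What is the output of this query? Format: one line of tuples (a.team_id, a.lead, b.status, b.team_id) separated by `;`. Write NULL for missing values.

(1, Dave, new, 4); (1, Dave, open, 2); (2, Uma, new, 4); (2, Uma, open, 2); (6, Grace, new, 4); (6, Grace, open, 2)

CROSS JOIN pairs every row of `teams` with every row of `tasks`: 3 × 2 = 6 rows.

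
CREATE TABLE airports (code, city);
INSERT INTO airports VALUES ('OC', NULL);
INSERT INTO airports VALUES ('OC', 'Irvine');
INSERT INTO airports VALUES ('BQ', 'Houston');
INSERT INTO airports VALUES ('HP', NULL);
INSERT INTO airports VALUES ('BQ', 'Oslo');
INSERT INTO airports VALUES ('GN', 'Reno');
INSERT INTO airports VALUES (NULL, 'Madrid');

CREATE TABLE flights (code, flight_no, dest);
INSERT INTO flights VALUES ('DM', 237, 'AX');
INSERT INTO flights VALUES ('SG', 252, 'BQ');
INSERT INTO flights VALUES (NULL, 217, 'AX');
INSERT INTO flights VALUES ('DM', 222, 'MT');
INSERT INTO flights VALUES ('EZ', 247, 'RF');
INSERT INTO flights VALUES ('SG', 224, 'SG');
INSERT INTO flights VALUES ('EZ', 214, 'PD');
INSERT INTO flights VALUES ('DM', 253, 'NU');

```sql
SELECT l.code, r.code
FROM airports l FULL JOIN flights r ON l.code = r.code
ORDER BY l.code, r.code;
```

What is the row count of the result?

15

FULL OUTER JOIN keeps every row from both sides; unmatched rows get NULL for the other side's columns.
Matching on l.code = r.code. A NULL in a compared column never satisfies the condition.
- l[0] code=OC → no match; kept with NULLs on the r side.
- l[1] code=OC → no match; kept with NULLs on the r side.
- l[2] code=BQ → no match; kept with NULLs on the r side.
- l[3] code=HP → no match; kept with NULLs on the r side.
- l[4] code=BQ → no match; kept with NULLs on the r side.
- l[5] code=GN → no match; kept with NULLs on the r side.
- l[6] code=NULL → no match; kept with NULLs on the r side.
- 8 r row(s) had no l match → kept, l columns NULL.
Total: 0 matched + 15 padded = 15 rows.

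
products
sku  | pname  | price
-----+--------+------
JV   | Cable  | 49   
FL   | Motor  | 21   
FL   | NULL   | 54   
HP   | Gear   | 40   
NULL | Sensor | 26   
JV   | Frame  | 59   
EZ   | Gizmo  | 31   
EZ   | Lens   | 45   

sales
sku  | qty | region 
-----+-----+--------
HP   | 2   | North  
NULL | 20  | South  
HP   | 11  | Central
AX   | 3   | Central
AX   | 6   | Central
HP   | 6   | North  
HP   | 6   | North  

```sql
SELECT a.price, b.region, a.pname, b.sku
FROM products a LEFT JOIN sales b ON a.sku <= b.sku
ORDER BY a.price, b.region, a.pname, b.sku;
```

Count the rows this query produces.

23

LEFT JOIN keeps every row from `products`; unmatched rows get NULL for `sales`'s columns.
Matching on a.sku <= b.sku. A NULL in a compared column never satisfies the condition.
- a (sku=JV) has no partner → padded with NULL.
- a (sku=FL) pairs with 4 row(s) of b.
- a (sku=FL) pairs with 4 row(s) of b.
- a (sku=HP) pairs with 4 row(s) of b.
- a (sku=NULL) has no partner → padded with NULL.
- a (sku=JV) has no partner → padded with NULL.
- a (sku=EZ) pairs with 4 row(s) of b.
- a (sku=EZ) pairs with 4 row(s) of b.
Total: 20 matched + 3 padded = 23 rows.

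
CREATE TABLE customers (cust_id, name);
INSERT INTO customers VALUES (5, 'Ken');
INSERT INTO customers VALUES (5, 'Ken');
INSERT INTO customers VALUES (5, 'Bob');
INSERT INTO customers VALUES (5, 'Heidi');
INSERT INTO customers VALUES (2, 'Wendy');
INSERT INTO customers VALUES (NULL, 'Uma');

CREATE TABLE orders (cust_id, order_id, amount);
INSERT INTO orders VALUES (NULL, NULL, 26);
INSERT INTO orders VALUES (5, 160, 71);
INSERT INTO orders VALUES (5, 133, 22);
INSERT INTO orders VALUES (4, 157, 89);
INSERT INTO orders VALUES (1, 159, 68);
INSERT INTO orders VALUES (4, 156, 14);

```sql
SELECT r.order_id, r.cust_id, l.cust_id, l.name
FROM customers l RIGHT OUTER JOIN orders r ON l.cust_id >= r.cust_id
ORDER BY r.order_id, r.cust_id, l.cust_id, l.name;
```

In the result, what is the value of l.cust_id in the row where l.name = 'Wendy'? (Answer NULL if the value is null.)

2

RIGHT JOIN keeps every row from `orders`; unmatched rows get NULL for `customers`'s columns.
Matching on l.cust_id >= r.cust_id. A NULL in a compared column never satisfies the condition.
Matched pairs: 21; unmatched r rows kept: 1.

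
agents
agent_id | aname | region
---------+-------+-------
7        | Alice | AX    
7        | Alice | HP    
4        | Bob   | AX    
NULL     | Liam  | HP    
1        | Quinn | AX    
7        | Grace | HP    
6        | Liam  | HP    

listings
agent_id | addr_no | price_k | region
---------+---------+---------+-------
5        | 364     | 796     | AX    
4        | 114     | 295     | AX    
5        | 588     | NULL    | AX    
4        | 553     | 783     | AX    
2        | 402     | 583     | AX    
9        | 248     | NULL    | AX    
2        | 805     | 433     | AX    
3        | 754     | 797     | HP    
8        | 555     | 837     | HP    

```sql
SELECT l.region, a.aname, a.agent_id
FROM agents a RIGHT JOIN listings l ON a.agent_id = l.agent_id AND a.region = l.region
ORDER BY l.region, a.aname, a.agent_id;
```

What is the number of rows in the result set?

RIGHT JOIN keeps every row from `listings`; unmatched rows get NULL for `agents`'s columns.
Matching on a.agent_id = l.agent_id AND a.region = l.region. A NULL in a compared column never satisfies the condition.
- agent_id=7, region=AX: no matching l row.
- agent_id=7, region=HP: no matching l row.
- agent_id=4, region=AX: 2 matching l row(s), so 2 row(s) emitted.
- agent_id=NULL, region=HP: no matching l row.
- agent_id=1, region=AX: no matching l row.
- agent_id=7, region=HP: no matching l row.
- agent_id=6, region=HP: no matching l row.
- 7 row(s) from l found no a partner → padded with NULL.
Total: 2 matched + 7 padded = 9 rows.

9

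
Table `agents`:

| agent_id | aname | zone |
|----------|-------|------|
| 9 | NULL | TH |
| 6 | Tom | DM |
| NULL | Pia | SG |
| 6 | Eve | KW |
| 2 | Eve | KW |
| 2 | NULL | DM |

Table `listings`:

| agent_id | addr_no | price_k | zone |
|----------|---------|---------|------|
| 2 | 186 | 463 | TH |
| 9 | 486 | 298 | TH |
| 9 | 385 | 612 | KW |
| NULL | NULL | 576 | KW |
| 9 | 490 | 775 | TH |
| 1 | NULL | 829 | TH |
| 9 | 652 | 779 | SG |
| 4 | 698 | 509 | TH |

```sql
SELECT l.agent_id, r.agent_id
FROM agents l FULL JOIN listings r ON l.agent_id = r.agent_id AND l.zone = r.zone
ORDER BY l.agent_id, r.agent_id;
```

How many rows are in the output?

FULL OUTER JOIN keeps every row from both sides; unmatched rows get NULL for the other side's columns.
Matching on l.agent_id = r.agent_id AND l.zone = r.zone. A NULL in a compared column never satisfies the condition.
Matched pairs: 2; unmatched l rows kept: 5; unmatched r rows kept: 6.
Total: 2 matched + 11 padded = 13 rows.

13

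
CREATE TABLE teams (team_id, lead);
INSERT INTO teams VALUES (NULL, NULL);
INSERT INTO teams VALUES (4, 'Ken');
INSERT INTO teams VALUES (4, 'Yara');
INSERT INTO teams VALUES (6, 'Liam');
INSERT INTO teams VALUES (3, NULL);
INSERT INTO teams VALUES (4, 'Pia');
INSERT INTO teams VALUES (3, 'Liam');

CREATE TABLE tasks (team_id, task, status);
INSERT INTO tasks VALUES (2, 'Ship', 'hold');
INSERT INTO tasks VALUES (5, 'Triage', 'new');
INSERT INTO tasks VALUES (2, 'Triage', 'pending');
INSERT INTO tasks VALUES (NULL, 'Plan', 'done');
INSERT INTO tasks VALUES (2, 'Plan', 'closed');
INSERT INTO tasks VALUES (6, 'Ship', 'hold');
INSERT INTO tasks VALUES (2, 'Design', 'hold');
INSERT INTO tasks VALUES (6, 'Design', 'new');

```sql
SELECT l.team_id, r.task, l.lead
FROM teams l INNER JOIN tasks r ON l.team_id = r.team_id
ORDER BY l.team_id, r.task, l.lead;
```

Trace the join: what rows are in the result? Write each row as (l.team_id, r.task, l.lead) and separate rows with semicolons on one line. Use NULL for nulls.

(6, Design, Liam); (6, Ship, Liam)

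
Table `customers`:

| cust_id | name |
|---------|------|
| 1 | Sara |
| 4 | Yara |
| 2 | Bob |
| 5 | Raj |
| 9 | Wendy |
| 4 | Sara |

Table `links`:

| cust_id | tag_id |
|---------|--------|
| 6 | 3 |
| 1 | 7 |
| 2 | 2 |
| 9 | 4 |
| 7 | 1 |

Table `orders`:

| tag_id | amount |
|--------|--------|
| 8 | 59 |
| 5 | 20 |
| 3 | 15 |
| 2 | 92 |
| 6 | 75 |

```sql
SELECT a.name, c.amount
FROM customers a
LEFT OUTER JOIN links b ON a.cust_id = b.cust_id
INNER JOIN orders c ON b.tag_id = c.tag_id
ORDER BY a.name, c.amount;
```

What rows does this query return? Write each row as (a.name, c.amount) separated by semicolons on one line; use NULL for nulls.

Evaluate left to right. First `customers a LEFT JOIN links b` on cust_id: 6 row(s).
Then INNER JOIN `orders c` on tag_id: keep only rows whose b.tag_id appears in c.

(Bob, 92)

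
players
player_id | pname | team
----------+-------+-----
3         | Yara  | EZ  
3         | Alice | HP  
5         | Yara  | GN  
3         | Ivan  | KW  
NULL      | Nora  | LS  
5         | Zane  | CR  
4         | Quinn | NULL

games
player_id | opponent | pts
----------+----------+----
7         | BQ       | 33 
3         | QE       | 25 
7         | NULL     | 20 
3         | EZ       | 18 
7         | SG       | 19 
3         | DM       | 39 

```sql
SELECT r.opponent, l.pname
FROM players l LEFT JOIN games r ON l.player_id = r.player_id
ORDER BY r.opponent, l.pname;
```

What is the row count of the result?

LEFT JOIN keeps every row from `players`; unmatched rows get NULL for `games`'s columns.
Matching on l.player_id = r.player_id. A NULL in a compared column never satisfies the condition.
- player_id=3: 3 matching r row(s), so 3 row(s) emitted.
- player_id=3: 3 matching r row(s), so 3 row(s) emitted.
- player_id=5: no r row matches, row kept with r columns NULL.
- player_id=3: 3 matching r row(s), so 3 row(s) emitted.
- player_id=NULL: no r row matches, row kept with r columns NULL.
- player_id=5: no r row matches, row kept with r columns NULL.
- player_id=4: no r row matches, row kept with r columns NULL.
Total: 9 matched + 4 padded = 13 rows.

13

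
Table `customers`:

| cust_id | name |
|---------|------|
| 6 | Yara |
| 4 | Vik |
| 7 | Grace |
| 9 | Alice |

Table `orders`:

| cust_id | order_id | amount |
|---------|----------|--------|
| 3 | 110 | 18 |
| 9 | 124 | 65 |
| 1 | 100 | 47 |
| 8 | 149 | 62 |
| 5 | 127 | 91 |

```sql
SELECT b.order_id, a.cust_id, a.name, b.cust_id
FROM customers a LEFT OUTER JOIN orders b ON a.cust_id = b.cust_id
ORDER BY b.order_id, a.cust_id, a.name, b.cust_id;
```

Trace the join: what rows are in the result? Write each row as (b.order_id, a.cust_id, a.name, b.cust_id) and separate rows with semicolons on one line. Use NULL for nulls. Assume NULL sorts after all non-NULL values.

(124, 9, Alice, 9); (NULL, 4, Vik, NULL); (NULL, 6, Yara, NULL); (NULL, 7, Grace, NULL)

LEFT JOIN keeps every row from `customers`; unmatched rows get NULL for `orders`'s columns.
Matching on a.cust_id = b.cust_id.
Matched pairs: 1; unmatched a rows kept: 3.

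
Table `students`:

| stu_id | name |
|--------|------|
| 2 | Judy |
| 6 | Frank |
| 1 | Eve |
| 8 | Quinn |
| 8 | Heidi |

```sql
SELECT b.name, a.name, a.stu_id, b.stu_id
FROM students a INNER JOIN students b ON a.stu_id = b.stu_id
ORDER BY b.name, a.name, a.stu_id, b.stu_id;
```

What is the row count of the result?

INNER JOIN keeps only pairs where the ON condition holds.
Matching on a.stu_id = b.stu_id.
- a[0] stu_id=2 → 1 match(es) in b → 1 row(s).
- a[1] stu_id=6 → 1 match(es) in b → 1 row(s).
- a[2] stu_id=1 → 1 match(es) in b → 1 row(s).
- a[3] stu_id=8 → 2 match(es) in b → 2 row(s).
- a[4] stu_id=8 → 2 match(es) in b → 2 row(s).
Total: 7 rows.

7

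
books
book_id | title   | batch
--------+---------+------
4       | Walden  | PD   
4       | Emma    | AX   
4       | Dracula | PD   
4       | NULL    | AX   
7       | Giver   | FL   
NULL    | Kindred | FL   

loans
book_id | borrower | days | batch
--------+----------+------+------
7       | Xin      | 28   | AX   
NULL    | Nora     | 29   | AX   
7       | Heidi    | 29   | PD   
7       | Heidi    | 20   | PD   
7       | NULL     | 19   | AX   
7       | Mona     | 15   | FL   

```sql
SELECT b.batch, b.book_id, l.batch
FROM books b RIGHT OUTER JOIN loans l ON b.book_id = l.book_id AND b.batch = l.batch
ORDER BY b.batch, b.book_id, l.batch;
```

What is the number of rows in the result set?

6

RIGHT JOIN keeps every row from `loans`; unmatched rows get NULL for `books`'s columns.
Matching on b.book_id = l.book_id AND b.batch = l.batch. A NULL in a compared column never satisfies the condition.
- b (book_id=4, batch=PD) has no partner in l.
- b (book_id=4, batch=AX) has no partner in l.
- b (book_id=4, batch=PD) has no partner in l.
- b (book_id=4, batch=AX) has no partner in l.
- b (book_id=7, batch=FL) pairs with 1 row(s) of l.
- b (book_id=NULL, batch=FL) has no partner in l.
- plus 5 unmatched l row(s), each kept with NULL b columns.
Total: 1 matched + 5 padded = 6 rows.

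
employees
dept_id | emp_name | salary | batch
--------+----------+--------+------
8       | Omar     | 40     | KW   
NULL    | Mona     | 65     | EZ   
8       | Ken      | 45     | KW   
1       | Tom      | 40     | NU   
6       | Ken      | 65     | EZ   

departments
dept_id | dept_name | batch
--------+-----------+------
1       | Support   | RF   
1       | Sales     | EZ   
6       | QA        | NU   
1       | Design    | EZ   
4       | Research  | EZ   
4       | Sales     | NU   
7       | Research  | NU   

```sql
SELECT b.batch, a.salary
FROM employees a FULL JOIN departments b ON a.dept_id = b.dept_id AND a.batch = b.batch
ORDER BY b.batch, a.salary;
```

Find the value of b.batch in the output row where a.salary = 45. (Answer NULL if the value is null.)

NULL

FULL OUTER JOIN keeps every row from both sides; unmatched rows get NULL for the other side's columns.
Matching on a.dept_id = b.dept_id AND a.batch = b.batch. A NULL in a compared column never satisfies the condition.
Matched pairs: 0; unmatched a rows kept: 5; unmatched b rows kept: 7.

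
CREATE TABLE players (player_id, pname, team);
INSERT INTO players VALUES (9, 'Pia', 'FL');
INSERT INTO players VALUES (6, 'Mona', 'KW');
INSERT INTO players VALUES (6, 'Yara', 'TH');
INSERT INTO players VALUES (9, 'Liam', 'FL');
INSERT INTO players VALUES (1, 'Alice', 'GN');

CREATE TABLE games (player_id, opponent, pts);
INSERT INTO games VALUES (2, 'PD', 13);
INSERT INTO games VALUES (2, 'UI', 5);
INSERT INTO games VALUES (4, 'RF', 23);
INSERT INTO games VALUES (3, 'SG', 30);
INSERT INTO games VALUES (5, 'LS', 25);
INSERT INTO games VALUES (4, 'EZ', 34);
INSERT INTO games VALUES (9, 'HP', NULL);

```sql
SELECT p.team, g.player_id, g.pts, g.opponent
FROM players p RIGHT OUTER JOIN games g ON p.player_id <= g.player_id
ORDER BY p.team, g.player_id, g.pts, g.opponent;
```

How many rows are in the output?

11

RIGHT JOIN keeps every row from `games`; unmatched rows get NULL for `players`'s columns.
Matching on p.player_id <= g.player_id.
Matched pairs: 11; unmatched g rows kept: 0.
Total: 11 rows.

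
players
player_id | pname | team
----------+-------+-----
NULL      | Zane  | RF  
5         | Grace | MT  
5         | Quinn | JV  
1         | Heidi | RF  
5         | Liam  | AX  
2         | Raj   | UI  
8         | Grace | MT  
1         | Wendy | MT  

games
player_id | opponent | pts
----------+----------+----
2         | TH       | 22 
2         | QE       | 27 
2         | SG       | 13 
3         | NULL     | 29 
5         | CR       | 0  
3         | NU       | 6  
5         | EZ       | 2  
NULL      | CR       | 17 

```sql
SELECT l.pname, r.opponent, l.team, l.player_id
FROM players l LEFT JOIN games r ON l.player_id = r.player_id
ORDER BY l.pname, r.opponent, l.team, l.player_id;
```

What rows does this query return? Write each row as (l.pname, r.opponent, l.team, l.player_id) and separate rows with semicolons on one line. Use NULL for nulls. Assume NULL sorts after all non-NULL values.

(Grace, CR, MT, 5); (Grace, EZ, MT, 5); (Grace, NULL, MT, 8); (Heidi, NULL, RF, 1); (Liam, CR, AX, 5); (Liam, EZ, AX, 5); (Quinn, CR, JV, 5); (Quinn, EZ, JV, 5); (Raj, QE, UI, 2); (Raj, SG, UI, 2); (Raj, TH, UI, 2); (Wendy, NULL, MT, 1); (Zane, NULL, RF, NULL)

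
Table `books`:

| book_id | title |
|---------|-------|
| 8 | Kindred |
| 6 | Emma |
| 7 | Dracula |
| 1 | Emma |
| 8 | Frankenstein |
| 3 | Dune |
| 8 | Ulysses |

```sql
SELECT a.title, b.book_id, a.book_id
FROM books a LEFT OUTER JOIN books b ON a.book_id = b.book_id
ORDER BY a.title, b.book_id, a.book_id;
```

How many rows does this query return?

LEFT JOIN keeps every row from `books a`; unmatched rows get NULL for `books b`'s columns.
Matching on a.book_id = b.book_id.
- a[0] book_id=8 → 3 match(es) in b → 3 row(s).
- a[1] book_id=6 → 1 match(es) in b → 1 row(s).
- a[2] book_id=7 → 1 match(es) in b → 1 row(s).
- a[3] book_id=1 → 1 match(es) in b → 1 row(s).
- a[4] book_id=8 → 3 match(es) in b → 3 row(s).
- a[5] book_id=3 → 1 match(es) in b → 1 row(s).
- a[6] book_id=8 → 3 match(es) in b → 3 row(s).
Total: 13 rows.

13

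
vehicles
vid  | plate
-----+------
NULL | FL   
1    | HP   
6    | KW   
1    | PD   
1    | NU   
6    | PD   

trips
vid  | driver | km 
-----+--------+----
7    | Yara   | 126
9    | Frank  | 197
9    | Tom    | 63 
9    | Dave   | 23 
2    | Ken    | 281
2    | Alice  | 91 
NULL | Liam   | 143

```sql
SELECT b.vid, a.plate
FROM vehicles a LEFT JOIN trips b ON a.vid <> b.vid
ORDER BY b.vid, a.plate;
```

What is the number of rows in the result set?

LEFT JOIN keeps every row from `vehicles`; unmatched rows get NULL for `trips`'s columns.
Matching on a.vid <> b.vid. A NULL in a compared column never satisfies the condition.
Matched pairs: 30; unmatched a rows kept: 1.
Total: 30 matched + 1 padded = 31 rows.

31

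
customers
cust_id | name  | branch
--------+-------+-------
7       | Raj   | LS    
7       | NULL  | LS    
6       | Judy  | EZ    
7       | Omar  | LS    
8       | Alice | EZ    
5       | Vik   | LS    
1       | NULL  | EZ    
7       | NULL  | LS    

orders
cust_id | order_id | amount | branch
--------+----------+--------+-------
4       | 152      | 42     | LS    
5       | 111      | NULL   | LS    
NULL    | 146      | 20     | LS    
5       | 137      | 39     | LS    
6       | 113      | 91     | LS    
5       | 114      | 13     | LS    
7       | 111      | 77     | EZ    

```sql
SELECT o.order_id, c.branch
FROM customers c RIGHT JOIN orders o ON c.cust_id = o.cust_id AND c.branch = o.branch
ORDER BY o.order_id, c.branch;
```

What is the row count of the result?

7

RIGHT JOIN keeps every row from `orders`; unmatched rows get NULL for `customers`'s columns.
Matching on c.cust_id = o.cust_id AND c.branch = o.branch. A NULL in a compared column never satisfies the condition.
Matched pairs: 3; unmatched o rows kept: 4.
Total: 3 matched + 4 padded = 7 rows.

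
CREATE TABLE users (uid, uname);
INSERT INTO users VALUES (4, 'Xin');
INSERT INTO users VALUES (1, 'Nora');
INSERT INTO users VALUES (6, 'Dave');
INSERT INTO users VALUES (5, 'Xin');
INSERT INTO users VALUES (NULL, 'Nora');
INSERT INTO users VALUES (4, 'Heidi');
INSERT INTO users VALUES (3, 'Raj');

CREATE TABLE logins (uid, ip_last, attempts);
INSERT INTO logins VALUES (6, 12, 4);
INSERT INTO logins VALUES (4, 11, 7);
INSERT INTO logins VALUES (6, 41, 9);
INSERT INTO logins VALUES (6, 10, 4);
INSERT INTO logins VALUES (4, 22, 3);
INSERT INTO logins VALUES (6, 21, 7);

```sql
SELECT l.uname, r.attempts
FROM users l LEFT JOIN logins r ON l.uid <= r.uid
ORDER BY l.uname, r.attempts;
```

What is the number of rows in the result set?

33

LEFT JOIN keeps every row from `users`; unmatched rows get NULL for `logins`'s columns.
Matching on l.uid <= r.uid. A NULL in a compared column never satisfies the condition.
Matched pairs: 32; unmatched l rows kept: 1.
Total: 32 matched + 1 padded = 33 rows.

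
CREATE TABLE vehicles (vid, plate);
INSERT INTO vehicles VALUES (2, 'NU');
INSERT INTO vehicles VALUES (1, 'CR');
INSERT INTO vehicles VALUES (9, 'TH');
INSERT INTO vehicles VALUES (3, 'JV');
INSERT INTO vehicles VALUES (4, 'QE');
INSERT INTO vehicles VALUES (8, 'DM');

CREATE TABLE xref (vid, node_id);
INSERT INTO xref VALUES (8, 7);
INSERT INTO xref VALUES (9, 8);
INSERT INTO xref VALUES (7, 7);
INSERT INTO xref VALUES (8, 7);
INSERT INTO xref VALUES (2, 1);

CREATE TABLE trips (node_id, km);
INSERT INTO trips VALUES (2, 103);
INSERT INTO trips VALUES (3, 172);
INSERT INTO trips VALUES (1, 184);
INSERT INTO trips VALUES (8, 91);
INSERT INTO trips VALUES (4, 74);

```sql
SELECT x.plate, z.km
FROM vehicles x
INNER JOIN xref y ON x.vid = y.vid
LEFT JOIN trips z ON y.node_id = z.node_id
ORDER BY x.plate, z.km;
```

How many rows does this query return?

4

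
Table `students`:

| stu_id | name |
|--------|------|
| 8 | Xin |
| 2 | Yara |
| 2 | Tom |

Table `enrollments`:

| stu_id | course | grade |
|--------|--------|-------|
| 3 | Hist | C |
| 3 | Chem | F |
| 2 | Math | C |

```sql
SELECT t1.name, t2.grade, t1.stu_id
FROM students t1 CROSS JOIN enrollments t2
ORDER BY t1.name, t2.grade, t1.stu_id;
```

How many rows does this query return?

9

CROSS JOIN pairs every row of `students` with every row of `enrollments`: 3 × 3 = 9 rows.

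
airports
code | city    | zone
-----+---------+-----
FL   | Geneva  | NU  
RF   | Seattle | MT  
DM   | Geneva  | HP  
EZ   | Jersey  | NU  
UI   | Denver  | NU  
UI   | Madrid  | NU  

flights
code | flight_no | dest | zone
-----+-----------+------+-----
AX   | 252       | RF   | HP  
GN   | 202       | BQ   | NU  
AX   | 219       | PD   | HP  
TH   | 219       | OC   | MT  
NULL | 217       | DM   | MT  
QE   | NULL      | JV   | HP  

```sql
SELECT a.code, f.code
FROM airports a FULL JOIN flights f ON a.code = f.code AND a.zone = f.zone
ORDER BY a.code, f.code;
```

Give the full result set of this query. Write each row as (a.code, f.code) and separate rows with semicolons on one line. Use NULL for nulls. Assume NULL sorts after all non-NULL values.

FULL OUTER JOIN keeps every row from both sides; unmatched rows get NULL for the other side's columns.
Matching on a.code = f.code AND a.zone = f.zone. A NULL in a compared column never satisfies the condition.
- a (code=FL, zone=NU) has no partner → padded with NULL.
- a (code=RF, zone=MT) has no partner → padded with NULL.
- a (code=DM, zone=HP) has no partner → padded with NULL.
- a (code=EZ, zone=NU) has no partner → padded with NULL.
- a (code=UI, zone=NU) has no partner → padded with NULL.
- a (code=UI, zone=NU) has no partner → padded with NULL.
- plus 6 unmatched f row(s), each kept with NULL a columns.

(DM, NULL); (EZ, NULL); (FL, NULL); (RF, NULL); (UI, NULL); (UI, NULL); (NULL, AX); (NULL, AX); (NULL, GN); (NULL, QE); (NULL, TH); (NULL, NULL)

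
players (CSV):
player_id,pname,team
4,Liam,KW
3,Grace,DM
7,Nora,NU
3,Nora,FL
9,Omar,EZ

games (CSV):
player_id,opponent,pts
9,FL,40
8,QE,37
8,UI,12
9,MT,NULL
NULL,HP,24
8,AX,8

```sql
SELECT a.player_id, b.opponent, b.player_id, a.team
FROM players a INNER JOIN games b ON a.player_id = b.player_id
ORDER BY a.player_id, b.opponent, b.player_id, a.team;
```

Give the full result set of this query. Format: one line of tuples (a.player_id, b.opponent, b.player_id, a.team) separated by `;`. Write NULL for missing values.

INNER JOIN keeps only pairs where the ON condition holds.
Matching on a.player_id = b.player_id. A NULL in a compared column never satisfies the condition.
- player_id=4: no matching b row, dropped.
- player_id=3: no matching b row, dropped.
- player_id=7: no matching b row, dropped.
- player_id=3: no matching b row, dropped.
- player_id=9: 2 matching b row(s), so 2 row(s) emitted.
After projecting and ordering:
a.player_id | b.opponent | b.player_id | a.team
9 | FL | 9 | EZ
9 | MT | 9 | EZ

(9, FL, 9, EZ); (9, MT, 9, EZ)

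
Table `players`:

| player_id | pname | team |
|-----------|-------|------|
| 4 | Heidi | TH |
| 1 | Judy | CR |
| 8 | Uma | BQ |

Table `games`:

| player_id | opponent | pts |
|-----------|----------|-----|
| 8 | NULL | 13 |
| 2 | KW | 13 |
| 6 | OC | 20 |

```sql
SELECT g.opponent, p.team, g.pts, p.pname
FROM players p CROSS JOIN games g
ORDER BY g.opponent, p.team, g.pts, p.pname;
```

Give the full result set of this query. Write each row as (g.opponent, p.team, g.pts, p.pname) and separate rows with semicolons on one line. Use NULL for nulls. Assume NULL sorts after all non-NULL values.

(KW, BQ, 13, Uma); (KW, CR, 13, Judy); (KW, TH, 13, Heidi); (OC, BQ, 20, Uma); (OC, CR, 20, Judy); (OC, TH, 20, Heidi); (NULL, BQ, 13, Uma); (NULL, CR, 13, Judy); (NULL, TH, 13, Heidi)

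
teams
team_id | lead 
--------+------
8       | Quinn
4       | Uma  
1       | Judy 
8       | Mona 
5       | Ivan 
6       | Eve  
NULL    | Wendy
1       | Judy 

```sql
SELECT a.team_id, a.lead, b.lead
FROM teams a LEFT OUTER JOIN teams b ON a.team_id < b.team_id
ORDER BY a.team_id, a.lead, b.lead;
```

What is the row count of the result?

LEFT JOIN keeps every row from `teams a`; unmatched rows get NULL for `teams b`'s columns.
Matching on a.team_id < b.team_id. A NULL in a compared column never satisfies the condition.
Matched pairs: 19; unmatched a rows kept: 3.
Total: 19 matched + 3 padded = 22 rows.

22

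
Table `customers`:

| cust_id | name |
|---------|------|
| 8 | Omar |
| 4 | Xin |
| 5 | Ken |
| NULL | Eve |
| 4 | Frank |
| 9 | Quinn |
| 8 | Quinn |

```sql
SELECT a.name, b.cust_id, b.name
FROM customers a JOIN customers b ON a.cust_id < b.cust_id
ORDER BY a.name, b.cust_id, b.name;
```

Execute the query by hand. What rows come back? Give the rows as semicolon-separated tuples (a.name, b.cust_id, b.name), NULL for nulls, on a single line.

INNER JOIN keeps only pairs where the ON condition holds.
Matching on a.cust_id < b.cust_id. A NULL in a compared column never satisfies the condition.
- a[0] cust_id=8 → 1 match(es) in b → 1 row(s).
- a[1] cust_id=4 → 4 match(es) in b → 4 row(s).
- a[2] cust_id=5 → 3 match(es) in b → 3 row(s).
- a[3] cust_id=NULL → no match; dropped.
- a[4] cust_id=4 → 4 match(es) in b → 4 row(s).
- a[5] cust_id=9 → no match; dropped.
- a[6] cust_id=8 → 1 match(es) in b → 1 row(s).

(Frank, 5, Ken); (Frank, 8, Omar); (Frank, 8, Quinn); (Frank, 9, Quinn); (Ken, 8, Omar); (Ken, 8, Quinn); (Ken, 9, Quinn); (Omar, 9, Quinn); (Quinn, 9, Quinn); (Xin, 5, Ken); (Xin, 8, Omar); (Xin, 8, Quinn); (Xin, 9, Quinn)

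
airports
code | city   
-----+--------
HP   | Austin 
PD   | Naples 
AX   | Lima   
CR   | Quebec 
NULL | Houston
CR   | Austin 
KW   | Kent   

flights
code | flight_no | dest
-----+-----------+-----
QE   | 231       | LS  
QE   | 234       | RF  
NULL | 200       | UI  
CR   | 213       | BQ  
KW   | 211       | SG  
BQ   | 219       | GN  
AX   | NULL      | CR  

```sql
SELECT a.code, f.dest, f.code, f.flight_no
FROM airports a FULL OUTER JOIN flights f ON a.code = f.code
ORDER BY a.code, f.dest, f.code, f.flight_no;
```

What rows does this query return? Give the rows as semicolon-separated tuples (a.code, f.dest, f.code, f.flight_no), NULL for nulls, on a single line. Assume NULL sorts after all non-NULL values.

FULL OUTER JOIN keeps every row from both sides; unmatched rows get NULL for the other side's columns.
Matching on a.code = f.code. A NULL in a compared column never satisfies the condition.
Matched pairs: 4; unmatched a rows kept: 3; unmatched f rows kept: 4.

(AX, CR, AX, NULL); (CR, BQ, CR, 213); (CR, BQ, CR, 213); (HP, NULL, NULL, NULL); (KW, SG, KW, 211); (PD, NULL, NULL, NULL); (NULL, GN, BQ, 219); (NULL, LS, QE, 231); (NULL, RF, QE, 234); (NULL, UI, NULL, 200); (NULL, NULL, NULL, NULL)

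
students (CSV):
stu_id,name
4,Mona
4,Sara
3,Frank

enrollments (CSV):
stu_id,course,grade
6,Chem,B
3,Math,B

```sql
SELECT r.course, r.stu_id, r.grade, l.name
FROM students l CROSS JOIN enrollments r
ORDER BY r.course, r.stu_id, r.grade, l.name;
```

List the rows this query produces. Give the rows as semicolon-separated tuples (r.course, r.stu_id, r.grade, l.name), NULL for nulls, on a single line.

CROSS JOIN pairs every row of `students` with every row of `enrollments`: 3 × 2 = 6 rows.
After projecting and ordering:
r.course | r.stu_id | r.grade | l.name
Chem | 6 | B | Frank
Chem | 6 | B | Mona
Chem | 6 | B | Sara
Math | 3 | B | Frank
Math | 3 | B | Mona
Math | 3 | B | Sara

(Chem, 6, B, Frank); (Chem, 6, B, Mona); (Chem, 6, B, Sara); (Math, 3, B, Frank); (Math, 3, B, Mona); (Math, 3, B, Sara)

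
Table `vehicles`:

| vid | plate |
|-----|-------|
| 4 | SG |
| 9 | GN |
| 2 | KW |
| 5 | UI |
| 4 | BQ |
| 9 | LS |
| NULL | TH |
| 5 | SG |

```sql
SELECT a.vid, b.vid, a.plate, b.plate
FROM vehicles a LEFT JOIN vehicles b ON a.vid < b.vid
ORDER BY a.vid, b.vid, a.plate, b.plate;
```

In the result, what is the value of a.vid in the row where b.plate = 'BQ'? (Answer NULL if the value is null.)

LEFT JOIN keeps every row from `vehicles a`; unmatched rows get NULL for `vehicles b`'s columns.
Matching on a.vid < b.vid. A NULL in a compared column never satisfies the condition.
- a[0] vid=4 → 4 match(es) in b → 4 row(s).
- a[1] vid=9 → no match; kept with NULLs on the b side.
- a[2] vid=2 → 6 match(es) in b → 6 row(s).
- a[3] vid=5 → 2 match(es) in b → 2 row(s).
- a[4] vid=4 → 4 match(es) in b → 4 row(s).
- a[5] vid=9 → no match; kept with NULLs on the b side.
- a[6] vid=NULL → no match; kept with NULLs on the b side.
- a[7] vid=5 → 2 match(es) in b → 2 row(s).

2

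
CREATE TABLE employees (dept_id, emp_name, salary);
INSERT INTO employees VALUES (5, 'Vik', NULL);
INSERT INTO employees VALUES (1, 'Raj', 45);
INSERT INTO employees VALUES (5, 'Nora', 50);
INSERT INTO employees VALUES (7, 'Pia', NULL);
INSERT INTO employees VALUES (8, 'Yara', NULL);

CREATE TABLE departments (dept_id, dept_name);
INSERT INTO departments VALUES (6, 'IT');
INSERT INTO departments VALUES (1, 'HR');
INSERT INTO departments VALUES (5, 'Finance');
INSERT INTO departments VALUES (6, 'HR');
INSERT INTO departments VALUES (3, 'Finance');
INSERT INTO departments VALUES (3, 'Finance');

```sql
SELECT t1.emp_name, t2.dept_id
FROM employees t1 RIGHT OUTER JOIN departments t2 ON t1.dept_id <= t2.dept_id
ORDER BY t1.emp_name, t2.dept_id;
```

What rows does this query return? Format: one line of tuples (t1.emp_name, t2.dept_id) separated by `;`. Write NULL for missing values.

(Nora, 5); (Nora, 6); (Nora, 6); (Raj, 1); (Raj, 3); (Raj, 3); (Raj, 5); (Raj, 6); (Raj, 6); (Vik, 5); (Vik, 6); (Vik, 6)

RIGHT JOIN keeps every row from `departments`; unmatched rows get NULL for `employees`'s columns.
Matching on t1.dept_id <= t2.dept_id.
- t1 row (dept_id=5): matches 3 t2 row(s) → 3 output row(s).
- t1 row (dept_id=1): matches 6 t2 row(s) → 6 output row(s).
- t1 row (dept_id=5): matches 3 t2 row(s) → 3 output row(s).
- t1 row (dept_id=7): no match.
- t1 row (dept_id=8): no match.
- every t2 row matched at least one t1 row.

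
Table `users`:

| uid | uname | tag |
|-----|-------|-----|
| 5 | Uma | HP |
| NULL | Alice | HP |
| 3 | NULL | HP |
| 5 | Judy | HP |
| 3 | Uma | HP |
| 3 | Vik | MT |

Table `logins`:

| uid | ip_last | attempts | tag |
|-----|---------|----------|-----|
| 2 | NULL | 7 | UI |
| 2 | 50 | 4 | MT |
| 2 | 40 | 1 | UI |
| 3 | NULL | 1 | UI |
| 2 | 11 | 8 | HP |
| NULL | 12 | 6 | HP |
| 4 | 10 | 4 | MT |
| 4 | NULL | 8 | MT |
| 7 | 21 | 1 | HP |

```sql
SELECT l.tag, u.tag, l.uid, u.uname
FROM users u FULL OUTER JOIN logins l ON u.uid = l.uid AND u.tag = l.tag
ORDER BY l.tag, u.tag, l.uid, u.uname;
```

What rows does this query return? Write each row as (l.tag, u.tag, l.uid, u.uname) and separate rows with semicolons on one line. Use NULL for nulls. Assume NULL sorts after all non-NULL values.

(HP, NULL, 2, NULL); (HP, NULL, 7, NULL); (HP, NULL, NULL, NULL); (MT, NULL, 2, NULL); (MT, NULL, 4, NULL); (MT, NULL, 4, NULL); (UI, NULL, 2, NULL); (UI, NULL, 2, NULL); (UI, NULL, 3, NULL); (NULL, HP, NULL, Alice); (NULL, HP, NULL, Judy); (NULL, HP, NULL, Uma); (NULL, HP, NULL, Uma); (NULL, HP, NULL, NULL); (NULL, MT, NULL, Vik)

FULL OUTER JOIN keeps every row from both sides; unmatched rows get NULL for the other side's columns.
Matching on u.uid = l.uid AND u.tag = l.tag. A NULL in a compared column never satisfies the condition.
Matched pairs: 0; unmatched u rows kept: 6; unmatched l rows kept: 9.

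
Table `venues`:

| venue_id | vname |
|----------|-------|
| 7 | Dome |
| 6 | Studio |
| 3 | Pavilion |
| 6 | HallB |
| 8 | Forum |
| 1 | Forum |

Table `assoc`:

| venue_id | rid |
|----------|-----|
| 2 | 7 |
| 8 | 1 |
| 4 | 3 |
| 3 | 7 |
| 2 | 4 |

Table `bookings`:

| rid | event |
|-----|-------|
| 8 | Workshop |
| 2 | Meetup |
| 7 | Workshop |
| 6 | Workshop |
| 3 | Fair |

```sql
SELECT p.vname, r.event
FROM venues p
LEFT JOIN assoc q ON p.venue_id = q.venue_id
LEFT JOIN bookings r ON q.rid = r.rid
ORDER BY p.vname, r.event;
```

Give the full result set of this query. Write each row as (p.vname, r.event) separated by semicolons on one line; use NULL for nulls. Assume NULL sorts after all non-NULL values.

Joins associate left-to-right: venues LEFT JOIN assoc on venue_id gives 6 intermediate row(s).
Then LEFT JOIN `bookings r` on rid: each of those 6 rows is kept; rows whose q.rid has no match in r get NULL for r's columns.

(Dome, NULL); (Forum, NULL); (Forum, NULL); (HallB, NULL); (Pavilion, Workshop); (Studio, NULL)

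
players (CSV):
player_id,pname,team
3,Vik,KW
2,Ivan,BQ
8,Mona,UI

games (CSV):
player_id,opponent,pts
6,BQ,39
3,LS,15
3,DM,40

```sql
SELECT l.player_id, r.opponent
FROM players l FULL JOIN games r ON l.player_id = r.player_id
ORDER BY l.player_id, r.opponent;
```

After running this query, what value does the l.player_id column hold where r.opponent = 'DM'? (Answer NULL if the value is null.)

FULL OUTER JOIN keeps every row from both sides; unmatched rows get NULL for the other side's columns.
Matching on l.player_id = r.player_id.
Matched pairs: 2; unmatched l rows kept: 2; unmatched r rows kept: 1.

3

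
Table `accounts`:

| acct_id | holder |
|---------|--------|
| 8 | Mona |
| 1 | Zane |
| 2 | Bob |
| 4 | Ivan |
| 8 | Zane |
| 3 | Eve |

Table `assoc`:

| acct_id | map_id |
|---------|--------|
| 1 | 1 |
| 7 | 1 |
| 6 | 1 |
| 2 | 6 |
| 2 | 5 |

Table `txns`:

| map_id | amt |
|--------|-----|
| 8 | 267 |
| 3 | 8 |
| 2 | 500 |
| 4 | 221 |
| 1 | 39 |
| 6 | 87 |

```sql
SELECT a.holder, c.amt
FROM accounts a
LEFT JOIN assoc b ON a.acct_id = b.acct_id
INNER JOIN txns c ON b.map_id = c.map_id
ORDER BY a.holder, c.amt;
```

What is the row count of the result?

Evaluate left to right. First `accounts a LEFT JOIN assoc b` on acct_id: 7 row(s).
Then INNER JOIN `txns c` on map_id: keep only rows whose b.map_id appears in c.
Result: 2 row(s).

2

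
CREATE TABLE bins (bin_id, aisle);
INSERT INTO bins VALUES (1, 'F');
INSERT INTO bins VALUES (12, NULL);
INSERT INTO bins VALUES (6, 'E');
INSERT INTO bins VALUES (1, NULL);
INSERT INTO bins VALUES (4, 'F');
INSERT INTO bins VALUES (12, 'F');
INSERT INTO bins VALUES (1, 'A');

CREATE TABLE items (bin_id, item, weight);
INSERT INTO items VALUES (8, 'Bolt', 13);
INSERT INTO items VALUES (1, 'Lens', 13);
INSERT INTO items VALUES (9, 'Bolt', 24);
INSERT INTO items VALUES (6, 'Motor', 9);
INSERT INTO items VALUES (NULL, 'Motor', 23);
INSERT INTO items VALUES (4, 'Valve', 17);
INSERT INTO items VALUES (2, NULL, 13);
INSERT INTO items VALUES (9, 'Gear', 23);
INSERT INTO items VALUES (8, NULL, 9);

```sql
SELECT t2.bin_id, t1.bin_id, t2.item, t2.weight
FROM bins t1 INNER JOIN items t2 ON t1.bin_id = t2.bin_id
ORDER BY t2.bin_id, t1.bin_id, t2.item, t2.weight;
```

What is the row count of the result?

5

INNER JOIN keeps only pairs where the ON condition holds.
Matching on t1.bin_id = t2.bin_id. A NULL in a compared column never satisfies the condition.
Matched pairs: 5.
Total: 5 rows.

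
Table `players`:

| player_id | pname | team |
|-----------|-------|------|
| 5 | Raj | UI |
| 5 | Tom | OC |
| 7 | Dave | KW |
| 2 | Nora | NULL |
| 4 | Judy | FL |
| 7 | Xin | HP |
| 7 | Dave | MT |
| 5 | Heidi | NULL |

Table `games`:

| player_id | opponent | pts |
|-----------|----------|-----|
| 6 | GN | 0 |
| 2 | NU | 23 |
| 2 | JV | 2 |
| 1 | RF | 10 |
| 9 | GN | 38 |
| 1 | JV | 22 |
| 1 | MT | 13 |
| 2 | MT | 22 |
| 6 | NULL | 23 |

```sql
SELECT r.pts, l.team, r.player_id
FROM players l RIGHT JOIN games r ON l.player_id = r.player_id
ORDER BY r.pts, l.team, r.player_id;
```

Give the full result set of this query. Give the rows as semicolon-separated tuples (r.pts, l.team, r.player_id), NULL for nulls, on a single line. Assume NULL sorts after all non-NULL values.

(0, NULL, 6); (2, NULL, 2); (10, NULL, 1); (13, NULL, 1); (22, NULL, 1); (22, NULL, 2); (23, NULL, 2); (23, NULL, 6); (38, NULL, 9)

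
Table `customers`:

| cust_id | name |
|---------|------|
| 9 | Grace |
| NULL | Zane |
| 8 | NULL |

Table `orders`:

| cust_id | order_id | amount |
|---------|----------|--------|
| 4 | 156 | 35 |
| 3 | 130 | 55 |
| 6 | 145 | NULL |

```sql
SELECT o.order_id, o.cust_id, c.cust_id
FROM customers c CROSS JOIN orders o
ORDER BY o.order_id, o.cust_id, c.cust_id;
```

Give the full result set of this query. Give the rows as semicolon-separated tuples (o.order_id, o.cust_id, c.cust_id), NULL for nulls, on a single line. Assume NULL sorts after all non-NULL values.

CROSS JOIN pairs every row of `customers` with every row of `orders`: 3 × 3 = 9 rows.
After projecting and ordering:
o.order_id | o.cust_id | c.cust_id
130 | 3 | 8
130 | 3 | 9
130 | 3 | NULL
145 | 6 | 8
145 | 6 | 9
145 | 6 | NULL
156 | 4 | 8
156 | 4 | 9
156 | 4 | NULL

(130, 3, 8); (130, 3, 9); (130, 3, NULL); (145, 6, 8); (145, 6, 9); (145, 6, NULL); (156, 4, 8); (156, 4, 9); (156, 4, NULL)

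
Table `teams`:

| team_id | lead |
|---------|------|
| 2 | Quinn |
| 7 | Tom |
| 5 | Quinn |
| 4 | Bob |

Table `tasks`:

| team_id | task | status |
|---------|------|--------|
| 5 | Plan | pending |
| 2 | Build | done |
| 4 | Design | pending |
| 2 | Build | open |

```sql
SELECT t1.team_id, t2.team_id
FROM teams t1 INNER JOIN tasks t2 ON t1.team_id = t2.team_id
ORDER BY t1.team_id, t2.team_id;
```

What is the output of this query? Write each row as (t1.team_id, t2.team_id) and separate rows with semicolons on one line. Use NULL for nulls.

INNER JOIN keeps only pairs where the ON condition holds.
Matching on t1.team_id = t2.team_id.
Matched pairs: 4.

(2, 2); (2, 2); (4, 4); (5, 5)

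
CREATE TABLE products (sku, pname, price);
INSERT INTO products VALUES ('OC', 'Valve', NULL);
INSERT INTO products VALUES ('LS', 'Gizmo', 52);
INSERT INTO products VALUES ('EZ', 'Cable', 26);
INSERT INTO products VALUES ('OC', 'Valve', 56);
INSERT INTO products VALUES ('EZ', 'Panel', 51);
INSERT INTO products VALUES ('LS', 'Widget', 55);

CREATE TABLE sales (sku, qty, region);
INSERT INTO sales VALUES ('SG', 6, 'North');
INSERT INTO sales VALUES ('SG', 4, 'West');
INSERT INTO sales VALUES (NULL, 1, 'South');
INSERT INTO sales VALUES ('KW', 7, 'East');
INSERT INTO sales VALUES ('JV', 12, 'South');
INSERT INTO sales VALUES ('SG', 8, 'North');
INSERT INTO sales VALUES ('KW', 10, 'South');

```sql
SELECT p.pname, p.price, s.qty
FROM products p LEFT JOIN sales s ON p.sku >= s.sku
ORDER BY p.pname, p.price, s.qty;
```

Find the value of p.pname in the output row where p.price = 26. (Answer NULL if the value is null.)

LEFT JOIN keeps every row from `products`; unmatched rows get NULL for `sales`'s columns.
Matching on p.sku >= s.sku. A NULL in a compared column never satisfies the condition.
- sku=OC: 3 matching s row(s), so 3 row(s) emitted.
- sku=LS: 3 matching s row(s), so 3 row(s) emitted.
- sku=EZ: no s row matches, row kept with s columns NULL.
- sku=OC: 3 matching s row(s), so 3 row(s) emitted.
- sku=EZ: no s row matches, row kept with s columns NULL.
- sku=LS: 3 matching s row(s), so 3 row(s) emitted.

Cable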